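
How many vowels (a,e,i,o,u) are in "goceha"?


Input: goceha
Checking each character:
  'g' at position 0: consonant
  'o' at position 1: vowel (running total: 1)
  'c' at position 2: consonant
  'e' at position 3: vowel (running total: 2)
  'h' at position 4: consonant
  'a' at position 5: vowel (running total: 3)
Total vowels: 3

3


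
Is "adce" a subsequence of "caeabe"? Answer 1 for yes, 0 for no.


Check if "adce" is a subsequence of "caeabe"
Greedy scan:
  Position 0 ('c'): no match needed
  Position 1 ('a'): matches sub[0] = 'a'
  Position 2 ('e'): no match needed
  Position 3 ('a'): no match needed
  Position 4 ('b'): no match needed
  Position 5 ('e'): no match needed
Only matched 1/4 characters => not a subsequence

0


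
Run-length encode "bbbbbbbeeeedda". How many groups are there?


Input: bbbbbbbeeeedda
Scanning for consecutive runs:
  Group 1: 'b' x 7 (positions 0-6)
  Group 2: 'e' x 4 (positions 7-10)
  Group 3: 'd' x 2 (positions 11-12)
  Group 4: 'a' x 1 (positions 13-13)
Total groups: 4

4


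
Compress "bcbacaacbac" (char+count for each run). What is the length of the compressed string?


Input: bcbacaacbac
Runs:
  'b' x 1 => "b1"
  'c' x 1 => "c1"
  'b' x 1 => "b1"
  'a' x 1 => "a1"
  'c' x 1 => "c1"
  'a' x 2 => "a2"
  'c' x 1 => "c1"
  'b' x 1 => "b1"
  'a' x 1 => "a1"
  'c' x 1 => "c1"
Compressed: "b1c1b1a1c1a2c1b1a1c1"
Compressed length: 20

20


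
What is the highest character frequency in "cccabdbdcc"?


Input: cccabdbdcc
Character counts:
  'a': 1
  'b': 2
  'c': 5
  'd': 2
Maximum frequency: 5

5


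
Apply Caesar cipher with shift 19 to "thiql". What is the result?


Caesar cipher: shift "thiql" by 19
  't' (pos 19) + 19 = pos 12 = 'm'
  'h' (pos 7) + 19 = pos 0 = 'a'
  'i' (pos 8) + 19 = pos 1 = 'b'
  'q' (pos 16) + 19 = pos 9 = 'j'
  'l' (pos 11) + 19 = pos 4 = 'e'
Result: mabje

mabje


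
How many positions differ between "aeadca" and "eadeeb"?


Comparing "aeadca" and "eadeeb" position by position:
  Position 0: 'a' vs 'e' => DIFFER
  Position 1: 'e' vs 'a' => DIFFER
  Position 2: 'a' vs 'd' => DIFFER
  Position 3: 'd' vs 'e' => DIFFER
  Position 4: 'c' vs 'e' => DIFFER
  Position 5: 'a' vs 'b' => DIFFER
Positions that differ: 6

6


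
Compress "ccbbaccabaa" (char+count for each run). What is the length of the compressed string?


Input: ccbbaccabaa
Runs:
  'c' x 2 => "c2"
  'b' x 2 => "b2"
  'a' x 1 => "a1"
  'c' x 2 => "c2"
  'a' x 1 => "a1"
  'b' x 1 => "b1"
  'a' x 2 => "a2"
Compressed: "c2b2a1c2a1b1a2"
Compressed length: 14

14


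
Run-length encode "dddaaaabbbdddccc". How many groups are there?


Input: dddaaaabbbdddccc
Scanning for consecutive runs:
  Group 1: 'd' x 3 (positions 0-2)
  Group 2: 'a' x 4 (positions 3-6)
  Group 3: 'b' x 3 (positions 7-9)
  Group 4: 'd' x 3 (positions 10-12)
  Group 5: 'c' x 3 (positions 13-15)
Total groups: 5

5


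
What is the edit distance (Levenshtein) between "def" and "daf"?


Computing edit distance: "def" -> "daf"
DP table:
           d    a    f
      0    1    2    3
  d   1    0    1    2
  e   2    1    1    2
  f   3    2    2    1
Edit distance = dp[3][3] = 1

1


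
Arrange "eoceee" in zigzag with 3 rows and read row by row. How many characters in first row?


Zigzag "eoceee" into 3 rows:
Placing characters:
  'e' => row 0
  'o' => row 1
  'c' => row 2
  'e' => row 1
  'e' => row 0
  'e' => row 1
Rows:
  Row 0: "ee"
  Row 1: "oee"
  Row 2: "c"
First row length: 2

2


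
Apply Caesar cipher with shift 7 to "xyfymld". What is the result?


Caesar cipher: shift "xyfymld" by 7
  'x' (pos 23) + 7 = pos 4 = 'e'
  'y' (pos 24) + 7 = pos 5 = 'f'
  'f' (pos 5) + 7 = pos 12 = 'm'
  'y' (pos 24) + 7 = pos 5 = 'f'
  'm' (pos 12) + 7 = pos 19 = 't'
  'l' (pos 11) + 7 = pos 18 = 's'
  'd' (pos 3) + 7 = pos 10 = 'k'
Result: efmftsk

efmftsk


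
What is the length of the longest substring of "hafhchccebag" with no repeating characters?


Input: "hafhchccebag"
Sliding window (track last position of each char):
  Position 0 ('h'): window [0,0] length 1 -- new best
  Position 1 ('a'): window [0,1] length 2 -- new best
  Position 2 ('f'): window [0,2] length 3 -- new best
  Position 3 ('h'): repeat (last at 0), move window start to 1
  Position 3 ('h'): window [1,3] length 3
  Position 4 ('c'): window [1,4] length 4 -- new best
  Position 5 ('h'): repeat (last at 3), move window start to 4
  Position 5 ('h'): window [4,5] length 2
  Position 6 ('c'): repeat (last at 4), move window start to 5
  Position 6 ('c'): window [5,6] length 2
  Position 7 ('c'): repeat (last at 6), move window start to 7
  Position 7 ('c'): window [7,7] length 1
  Position 8 ('e'): window [7,8] length 2
  Position 9 ('b'): window [7,9] length 3
  Position 10 ('a'): window [7,10] length 4
  Position 11 ('g'): window [7,11] length 5 -- new best
Longest substring with no repeats: "cebag" with length 5

5


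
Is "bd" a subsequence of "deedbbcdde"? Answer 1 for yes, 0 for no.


Check if "bd" is a subsequence of "deedbbcdde"
Greedy scan:
  Position 0 ('d'): no match needed
  Position 1 ('e'): no match needed
  Position 2 ('e'): no match needed
  Position 3 ('d'): no match needed
  Position 4 ('b'): matches sub[0] = 'b'
  Position 5 ('b'): no match needed
  Position 6 ('c'): no match needed
  Position 7 ('d'): matches sub[1] = 'd'
  Position 8 ('d'): no match needed
  Position 9 ('e'): no match needed
All 2 characters matched => is a subsequence

1


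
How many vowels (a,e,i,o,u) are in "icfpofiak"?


Input: icfpofiak
Checking each character:
  'i' at position 0: vowel (running total: 1)
  'c' at position 1: consonant
  'f' at position 2: consonant
  'p' at position 3: consonant
  'o' at position 4: vowel (running total: 2)
  'f' at position 5: consonant
  'i' at position 6: vowel (running total: 3)
  'a' at position 7: vowel (running total: 4)
  'k' at position 8: consonant
Total vowels: 4

4


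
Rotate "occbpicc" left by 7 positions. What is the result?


Input: "occbpicc", rotate left by 7
First 7 characters: "occbpic"
Remaining characters: "c"
Concatenate remaining + first: "c" + "occbpic" = "coccbpic"

coccbpic


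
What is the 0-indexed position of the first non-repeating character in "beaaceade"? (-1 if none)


Input: beaaceade
Character frequencies:
  'a': 3
  'b': 1
  'c': 1
  'd': 1
  'e': 3
Scanning left to right for freq == 1:
  Position 0 ('b'): unique! => answer = 0

0


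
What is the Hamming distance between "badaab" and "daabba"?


Comparing "badaab" and "daabba" position by position:
  Position 0: 'b' vs 'd' => differ
  Position 1: 'a' vs 'a' => same
  Position 2: 'd' vs 'a' => differ
  Position 3: 'a' vs 'b' => differ
  Position 4: 'a' vs 'b' => differ
  Position 5: 'b' vs 'a' => differ
Total differences (Hamming distance): 5

5


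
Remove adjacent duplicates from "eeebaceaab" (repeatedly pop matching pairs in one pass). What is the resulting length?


Input: eeebaceaab
Stack-based adjacent duplicate removal:
  Read 'e': push. Stack: e
  Read 'e': matches stack top 'e' => pop. Stack: (empty)
  Read 'e': push. Stack: e
  Read 'b': push. Stack: eb
  Read 'a': push. Stack: eba
  Read 'c': push. Stack: ebac
  Read 'e': push. Stack: ebace
  Read 'a': push. Stack: ebacea
  Read 'a': matches stack top 'a' => pop. Stack: ebace
  Read 'b': push. Stack: ebaceb
Final stack: "ebaceb" (length 6)

6


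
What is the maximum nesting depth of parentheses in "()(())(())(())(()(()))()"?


Input: "()(())(())(())(()(()))()"
Tracking depth:
  Position 0 '(': depth becomes 1
  Position 1 ')': depth becomes 0
  Position 2 '(': depth becomes 1
  Position 3 '(': depth becomes 2
  Position 4 ')': depth becomes 1
  Position 5 ')': depth becomes 0
  Position 6 '(': depth becomes 1
  Position 7 '(': depth becomes 2
  Position 8 ')': depth becomes 1
  Position 9 ')': depth becomes 0
  Position 10 '(': depth becomes 1
  Position 11 '(': depth becomes 2
  Position 12 ')': depth becomes 1
  Position 13 ')': depth becomes 0
  Position 14 '(': depth becomes 1
  Position 15 '(': depth becomes 2
  Position 16 ')': depth becomes 1
  Position 17 '(': depth becomes 2
  Position 18 '(': depth becomes 3
  Position 19 ')': depth becomes 2
  Position 20 ')': depth becomes 1
  Position 21 ')': depth becomes 0
  Position 22 '(': depth becomes 1
  Position 23 ')': depth becomes 0
Maximum depth reached: 3

3


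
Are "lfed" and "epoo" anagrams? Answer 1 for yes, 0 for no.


Strings: "lfed", "epoo"
Sorted first:  defl
Sorted second: eoop
Differ at position 0: 'd' vs 'e' => not anagrams

0


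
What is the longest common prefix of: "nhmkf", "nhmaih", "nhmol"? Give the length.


Words: nhmkf, nhmaih, nhmol
  Position 0: all 'n' => match
  Position 1: all 'h' => match
  Position 2: all 'm' => match
  Position 3: ('k', 'a', 'o') => mismatch, stop
LCP = "nhm" (length 3)

3


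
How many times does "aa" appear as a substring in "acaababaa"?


Searching for "aa" in "acaababaa"
Scanning each position:
  Position 0: "ac" => no
  Position 1: "ca" => no
  Position 2: "aa" => MATCH
  Position 3: "ab" => no
  Position 4: "ba" => no
  Position 5: "ab" => no
  Position 6: "ba" => no
  Position 7: "aa" => MATCH
Total occurrences: 2

2


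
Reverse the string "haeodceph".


Input: haeodceph
Reading characters right to left:
  Position 8: 'h'
  Position 7: 'p'
  Position 6: 'e'
  Position 5: 'c'
  Position 4: 'd'
  Position 3: 'o'
  Position 2: 'e'
  Position 1: 'a'
  Position 0: 'h'
Reversed: hpecdoeah

hpecdoeah


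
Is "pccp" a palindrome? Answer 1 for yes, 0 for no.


Input: pccp
Reversed: pccp
  Compare pos 0 ('p') with pos 3 ('p'): match
  Compare pos 1 ('c') with pos 2 ('c'): match
Result: palindrome

1


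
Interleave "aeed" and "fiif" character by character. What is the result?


Interleaving "aeed" and "fiif":
  Position 0: 'a' from first, 'f' from second => "af"
  Position 1: 'e' from first, 'i' from second => "ei"
  Position 2: 'e' from first, 'i' from second => "ei"
  Position 3: 'd' from first, 'f' from second => "df"
Result: afeieidf

afeieidf


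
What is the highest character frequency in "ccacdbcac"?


Input: ccacdbcac
Character counts:
  'a': 2
  'b': 1
  'c': 5
  'd': 1
Maximum frequency: 5

5


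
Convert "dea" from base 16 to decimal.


Input: "dea" in base 16
Positional expansion:
  Digit 'd' (value 13) x 16^2 = 3328
  Digit 'e' (value 14) x 16^1 = 224
  Digit 'a' (value 10) x 16^0 = 10
Sum = 3562

3562


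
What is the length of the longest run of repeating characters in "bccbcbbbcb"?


Input: "bccbcbbbcb"
Scanning for longest run:
  Position 1 ('c'): new char, reset run to 1
  Position 2 ('c'): continues run of 'c', length=2
  Position 3 ('b'): new char, reset run to 1
  Position 4 ('c'): new char, reset run to 1
  Position 5 ('b'): new char, reset run to 1
  Position 6 ('b'): continues run of 'b', length=2
  Position 7 ('b'): continues run of 'b', length=3
  Position 8 ('c'): new char, reset run to 1
  Position 9 ('b'): new char, reset run to 1
Longest run: 'b' with length 3

3


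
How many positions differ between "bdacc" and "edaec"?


Comparing "bdacc" and "edaec" position by position:
  Position 0: 'b' vs 'e' => DIFFER
  Position 1: 'd' vs 'd' => same
  Position 2: 'a' vs 'a' => same
  Position 3: 'c' vs 'e' => DIFFER
  Position 4: 'c' vs 'c' => same
Positions that differ: 2

2


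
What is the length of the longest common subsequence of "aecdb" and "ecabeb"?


LCS of "aecdb" and "ecabeb"
DP table:
           e    c    a    b    e    b
      0    0    0    0    0    0    0
  a   0    0    0    1    1    1    1
  e   0    1    1    1    1    2    2
  c   0    1    2    2    2    2    2
  d   0    1    2    2    2    2    2
  b   0    1    2    2    3    3    3
LCS length = dp[5][6] = 3

3


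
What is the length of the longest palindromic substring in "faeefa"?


Input: "faeefa"
Checking substrings for palindromes:
  [2:4] "ee" (len 2) => palindrome
Longest palindromic substring: "ee" with length 2

2


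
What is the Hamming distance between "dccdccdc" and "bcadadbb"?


Comparing "dccdccdc" and "bcadadbb" position by position:
  Position 0: 'd' vs 'b' => differ
  Position 1: 'c' vs 'c' => same
  Position 2: 'c' vs 'a' => differ
  Position 3: 'd' vs 'd' => same
  Position 4: 'c' vs 'a' => differ
  Position 5: 'c' vs 'd' => differ
  Position 6: 'd' vs 'b' => differ
  Position 7: 'c' vs 'b' => differ
Total differences (Hamming distance): 6

6


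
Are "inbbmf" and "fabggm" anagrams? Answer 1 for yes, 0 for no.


Strings: "inbbmf", "fabggm"
Sorted first:  bbfimn
Sorted second: abfggm
Differ at position 0: 'b' vs 'a' => not anagrams

0


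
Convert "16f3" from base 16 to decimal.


Input: "16f3" in base 16
Positional expansion:
  Digit '1' (value 1) x 16^3 = 4096
  Digit '6' (value 6) x 16^2 = 1536
  Digit 'f' (value 15) x 16^1 = 240
  Digit '3' (value 3) x 16^0 = 3
Sum = 5875

5875


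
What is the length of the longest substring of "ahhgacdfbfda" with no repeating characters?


Input: "ahhgacdfbfda"
Sliding window (track last position of each char):
  Position 0 ('a'): window [0,0] length 1 -- new best
  Position 1 ('h'): window [0,1] length 2 -- new best
  Position 2 ('h'): repeat (last at 1), move window start to 2
  Position 2 ('h'): window [2,2] length 1
  Position 3 ('g'): window [2,3] length 2
  Position 4 ('a'): window [2,4] length 3 -- new best
  Position 5 ('c'): window [2,5] length 4 -- new best
  Position 6 ('d'): window [2,6] length 5 -- new best
  Position 7 ('f'): window [2,7] length 6 -- new best
  Position 8 ('b'): window [2,8] length 7 -- new best
  Position 9 ('f'): repeat (last at 7), move window start to 8
  Position 9 ('f'): window [8,9] length 2
  Position 10 ('d'): window [8,10] length 3
  Position 11 ('a'): window [8,11] length 4
Longest substring with no repeats: "hgacdfb" with length 7

7


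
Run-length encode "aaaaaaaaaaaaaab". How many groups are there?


Input: aaaaaaaaaaaaaab
Scanning for consecutive runs:
  Group 1: 'a' x 14 (positions 0-13)
  Group 2: 'b' x 1 (positions 14-14)
Total groups: 2

2


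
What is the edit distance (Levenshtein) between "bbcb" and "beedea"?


Computing edit distance: "bbcb" -> "beedea"
DP table:
           b    e    e    d    e    a
      0    1    2    3    4    5    6
  b   1    0    1    2    3    4    5
  b   2    1    1    2    3    4    5
  c   3    2    2    2    3    4    5
  b   4    3    3    3    3    4    5
Edit distance = dp[4][6] = 5

5


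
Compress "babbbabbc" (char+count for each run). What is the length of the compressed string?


Input: babbbabbc
Runs:
  'b' x 1 => "b1"
  'a' x 1 => "a1"
  'b' x 3 => "b3"
  'a' x 1 => "a1"
  'b' x 2 => "b2"
  'c' x 1 => "c1"
Compressed: "b1a1b3a1b2c1"
Compressed length: 12

12


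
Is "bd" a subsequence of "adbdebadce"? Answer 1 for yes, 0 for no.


Check if "bd" is a subsequence of "adbdebadce"
Greedy scan:
  Position 0 ('a'): no match needed
  Position 1 ('d'): no match needed
  Position 2 ('b'): matches sub[0] = 'b'
  Position 3 ('d'): matches sub[1] = 'd'
  Position 4 ('e'): no match needed
  Position 5 ('b'): no match needed
  Position 6 ('a'): no match needed
  Position 7 ('d'): no match needed
  Position 8 ('c'): no match needed
  Position 9 ('e'): no match needed
All 2 characters matched => is a subsequence

1


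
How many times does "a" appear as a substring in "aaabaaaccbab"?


Searching for "a" in "aaabaaaccbab"
Scanning each position:
  Position 0: "a" => MATCH
  Position 1: "a" => MATCH
  Position 2: "a" => MATCH
  Position 3: "b" => no
  Position 4: "a" => MATCH
  Position 5: "a" => MATCH
  Position 6: "a" => MATCH
  Position 7: "c" => no
  Position 8: "c" => no
  Position 9: "b" => no
  Position 10: "a" => MATCH
  Position 11: "b" => no
Total occurrences: 7

7


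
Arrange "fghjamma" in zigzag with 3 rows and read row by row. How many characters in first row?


Zigzag "fghjamma" into 3 rows:
Placing characters:
  'f' => row 0
  'g' => row 1
  'h' => row 2
  'j' => row 1
  'a' => row 0
  'm' => row 1
  'm' => row 2
  'a' => row 1
Rows:
  Row 0: "fa"
  Row 1: "gjma"
  Row 2: "hm"
First row length: 2

2


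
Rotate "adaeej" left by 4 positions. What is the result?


Input: "adaeej", rotate left by 4
First 4 characters: "adae"
Remaining characters: "ej"
Concatenate remaining + first: "ej" + "adae" = "ejadae"

ejadae


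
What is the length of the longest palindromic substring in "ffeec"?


Input: "ffeec"
Checking substrings for palindromes:
  [0:2] "ff" (len 2) => palindrome
  [2:4] "ee" (len 2) => palindrome
Longest palindromic substring: "ff" with length 2

2


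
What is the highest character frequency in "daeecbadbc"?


Input: daeecbadbc
Character counts:
  'a': 2
  'b': 2
  'c': 2
  'd': 2
  'e': 2
Maximum frequency: 2

2


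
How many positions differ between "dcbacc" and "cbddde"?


Comparing "dcbacc" and "cbddde" position by position:
  Position 0: 'd' vs 'c' => DIFFER
  Position 1: 'c' vs 'b' => DIFFER
  Position 2: 'b' vs 'd' => DIFFER
  Position 3: 'a' vs 'd' => DIFFER
  Position 4: 'c' vs 'd' => DIFFER
  Position 5: 'c' vs 'e' => DIFFER
Positions that differ: 6

6


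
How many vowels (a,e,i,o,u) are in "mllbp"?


Input: mllbp
Checking each character:
  'm' at position 0: consonant
  'l' at position 1: consonant
  'l' at position 2: consonant
  'b' at position 3: consonant
  'p' at position 4: consonant
Total vowels: 0

0


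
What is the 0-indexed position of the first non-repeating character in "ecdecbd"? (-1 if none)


Input: ecdecbd
Character frequencies:
  'b': 1
  'c': 2
  'd': 2
  'e': 2
Scanning left to right for freq == 1:
  Position 0 ('e'): freq=2, skip
  Position 1 ('c'): freq=2, skip
  Position 2 ('d'): freq=2, skip
  Position 3 ('e'): freq=2, skip
  Position 4 ('c'): freq=2, skip
  Position 5 ('b'): unique! => answer = 5

5


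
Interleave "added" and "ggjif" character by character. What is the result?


Interleaving "added" and "ggjif":
  Position 0: 'a' from first, 'g' from second => "ag"
  Position 1: 'd' from first, 'g' from second => "dg"
  Position 2: 'd' from first, 'j' from second => "dj"
  Position 3: 'e' from first, 'i' from second => "ei"
  Position 4: 'd' from first, 'f' from second => "df"
Result: agdgdjeidf

agdgdjeidf


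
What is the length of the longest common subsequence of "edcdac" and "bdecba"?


LCS of "edcdac" and "bdecba"
DP table:
           b    d    e    c    b    a
      0    0    0    0    0    0    0
  e   0    0    0    1    1    1    1
  d   0    0    1    1    1    1    1
  c   0    0    1    1    2    2    2
  d   0    0    1    1    2    2    2
  a   0    0    1    1    2    2    3
  c   0    0    1    1    2    2    3
LCS length = dp[6][6] = 3

3


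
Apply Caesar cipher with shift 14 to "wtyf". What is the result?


Caesar cipher: shift "wtyf" by 14
  'w' (pos 22) + 14 = pos 10 = 'k'
  't' (pos 19) + 14 = pos 7 = 'h'
  'y' (pos 24) + 14 = pos 12 = 'm'
  'f' (pos 5) + 14 = pos 19 = 't'
Result: khmt

khmt


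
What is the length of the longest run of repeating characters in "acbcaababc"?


Input: "acbcaababc"
Scanning for longest run:
  Position 1 ('c'): new char, reset run to 1
  Position 2 ('b'): new char, reset run to 1
  Position 3 ('c'): new char, reset run to 1
  Position 4 ('a'): new char, reset run to 1
  Position 5 ('a'): continues run of 'a', length=2
  Position 6 ('b'): new char, reset run to 1
  Position 7 ('a'): new char, reset run to 1
  Position 8 ('b'): new char, reset run to 1
  Position 9 ('c'): new char, reset run to 1
Longest run: 'a' with length 2

2


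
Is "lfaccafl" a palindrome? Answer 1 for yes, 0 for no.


Input: lfaccafl
Reversed: lfaccafl
  Compare pos 0 ('l') with pos 7 ('l'): match
  Compare pos 1 ('f') with pos 6 ('f'): match
  Compare pos 2 ('a') with pos 5 ('a'): match
  Compare pos 3 ('c') with pos 4 ('c'): match
Result: palindrome

1


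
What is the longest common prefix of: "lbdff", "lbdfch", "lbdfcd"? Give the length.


Words: lbdff, lbdfch, lbdfcd
  Position 0: all 'l' => match
  Position 1: all 'b' => match
  Position 2: all 'd' => match
  Position 3: all 'f' => match
  Position 4: ('f', 'c', 'c') => mismatch, stop
LCP = "lbdf" (length 4)

4


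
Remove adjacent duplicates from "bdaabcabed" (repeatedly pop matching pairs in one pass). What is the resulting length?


Input: bdaabcabed
Stack-based adjacent duplicate removal:
  Read 'b': push. Stack: b
  Read 'd': push. Stack: bd
  Read 'a': push. Stack: bda
  Read 'a': matches stack top 'a' => pop. Stack: bd
  Read 'b': push. Stack: bdb
  Read 'c': push. Stack: bdbc
  Read 'a': push. Stack: bdbca
  Read 'b': push. Stack: bdbcab
  Read 'e': push. Stack: bdbcabe
  Read 'd': push. Stack: bdbcabed
Final stack: "bdbcabed" (length 8)

8


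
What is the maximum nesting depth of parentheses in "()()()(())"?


Input: "()()()(())"
Tracking depth:
  Position 0 '(': depth becomes 1
  Position 1 ')': depth becomes 0
  Position 2 '(': depth becomes 1
  Position 3 ')': depth becomes 0
  Position 4 '(': depth becomes 1
  Position 5 ')': depth becomes 0
  Position 6 '(': depth becomes 1
  Position 7 '(': depth becomes 2
  Position 8 ')': depth becomes 1
  Position 9 ')': depth becomes 0
Maximum depth reached: 2

2


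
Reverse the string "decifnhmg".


Input: decifnhmg
Reading characters right to left:
  Position 8: 'g'
  Position 7: 'm'
  Position 6: 'h'
  Position 5: 'n'
  Position 4: 'f'
  Position 3: 'i'
  Position 2: 'c'
  Position 1: 'e'
  Position 0: 'd'
Reversed: gmhnficed

gmhnficed


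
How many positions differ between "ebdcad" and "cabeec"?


Comparing "ebdcad" and "cabeec" position by position:
  Position 0: 'e' vs 'c' => DIFFER
  Position 1: 'b' vs 'a' => DIFFER
  Position 2: 'd' vs 'b' => DIFFER
  Position 3: 'c' vs 'e' => DIFFER
  Position 4: 'a' vs 'e' => DIFFER
  Position 5: 'd' vs 'c' => DIFFER
Positions that differ: 6

6


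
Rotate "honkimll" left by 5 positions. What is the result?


Input: "honkimll", rotate left by 5
First 5 characters: "honki"
Remaining characters: "mll"
Concatenate remaining + first: "mll" + "honki" = "mllhonki"

mllhonki


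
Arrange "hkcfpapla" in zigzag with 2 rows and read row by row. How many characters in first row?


Zigzag "hkcfpapla" into 2 rows:
Placing characters:
  'h' => row 0
  'k' => row 1
  'c' => row 0
  'f' => row 1
  'p' => row 0
  'a' => row 1
  'p' => row 0
  'l' => row 1
  'a' => row 0
Rows:
  Row 0: "hcppa"
  Row 1: "kfal"
First row length: 5

5


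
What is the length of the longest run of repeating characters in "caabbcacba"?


Input: "caabbcacba"
Scanning for longest run:
  Position 1 ('a'): new char, reset run to 1
  Position 2 ('a'): continues run of 'a', length=2
  Position 3 ('b'): new char, reset run to 1
  Position 4 ('b'): continues run of 'b', length=2
  Position 5 ('c'): new char, reset run to 1
  Position 6 ('a'): new char, reset run to 1
  Position 7 ('c'): new char, reset run to 1
  Position 8 ('b'): new char, reset run to 1
  Position 9 ('a'): new char, reset run to 1
Longest run: 'a' with length 2

2


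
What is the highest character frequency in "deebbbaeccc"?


Input: deebbbaeccc
Character counts:
  'a': 1
  'b': 3
  'c': 3
  'd': 1
  'e': 3
Maximum frequency: 3

3


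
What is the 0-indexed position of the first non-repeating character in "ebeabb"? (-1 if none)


Input: ebeabb
Character frequencies:
  'a': 1
  'b': 3
  'e': 2
Scanning left to right for freq == 1:
  Position 0 ('e'): freq=2, skip
  Position 1 ('b'): freq=3, skip
  Position 2 ('e'): freq=2, skip
  Position 3 ('a'): unique! => answer = 3

3


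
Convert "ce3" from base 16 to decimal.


Input: "ce3" in base 16
Positional expansion:
  Digit 'c' (value 12) x 16^2 = 3072
  Digit 'e' (value 14) x 16^1 = 224
  Digit '3' (value 3) x 16^0 = 3
Sum = 3299

3299


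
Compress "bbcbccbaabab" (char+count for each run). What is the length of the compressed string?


Input: bbcbccbaabab
Runs:
  'b' x 2 => "b2"
  'c' x 1 => "c1"
  'b' x 1 => "b1"
  'c' x 2 => "c2"
  'b' x 1 => "b1"
  'a' x 2 => "a2"
  'b' x 1 => "b1"
  'a' x 1 => "a1"
  'b' x 1 => "b1"
Compressed: "b2c1b1c2b1a2b1a1b1"
Compressed length: 18

18


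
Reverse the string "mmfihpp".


Input: mmfihpp
Reading characters right to left:
  Position 6: 'p'
  Position 5: 'p'
  Position 4: 'h'
  Position 3: 'i'
  Position 2: 'f'
  Position 1: 'm'
  Position 0: 'm'
Reversed: pphifmm

pphifmm


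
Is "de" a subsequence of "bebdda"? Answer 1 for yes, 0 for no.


Check if "de" is a subsequence of "bebdda"
Greedy scan:
  Position 0 ('b'): no match needed
  Position 1 ('e'): no match needed
  Position 2 ('b'): no match needed
  Position 3 ('d'): matches sub[0] = 'd'
  Position 4 ('d'): no match needed
  Position 5 ('a'): no match needed
Only matched 1/2 characters => not a subsequence

0


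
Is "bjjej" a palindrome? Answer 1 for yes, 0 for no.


Input: bjjej
Reversed: jejjb
  Compare pos 0 ('b') with pos 4 ('j'): MISMATCH
  Compare pos 1 ('j') with pos 3 ('e'): MISMATCH
Result: not a palindrome

0


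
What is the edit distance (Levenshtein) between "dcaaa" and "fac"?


Computing edit distance: "dcaaa" -> "fac"
DP table:
           f    a    c
      0    1    2    3
  d   1    1    2    3
  c   2    2    2    2
  a   3    3    2    3
  a   4    4    3    3
  a   5    5    4    4
Edit distance = dp[5][3] = 4

4


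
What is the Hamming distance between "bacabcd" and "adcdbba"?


Comparing "bacabcd" and "adcdbba" position by position:
  Position 0: 'b' vs 'a' => differ
  Position 1: 'a' vs 'd' => differ
  Position 2: 'c' vs 'c' => same
  Position 3: 'a' vs 'd' => differ
  Position 4: 'b' vs 'b' => same
  Position 5: 'c' vs 'b' => differ
  Position 6: 'd' vs 'a' => differ
Total differences (Hamming distance): 5

5


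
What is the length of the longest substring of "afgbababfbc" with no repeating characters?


Input: "afgbababfbc"
Sliding window (track last position of each char):
  Position 0 ('a'): window [0,0] length 1 -- new best
  Position 1 ('f'): window [0,1] length 2 -- new best
  Position 2 ('g'): window [0,2] length 3 -- new best
  Position 3 ('b'): window [0,3] length 4 -- new best
  Position 4 ('a'): repeat (last at 0), move window start to 1
  Position 4 ('a'): window [1,4] length 4
  Position 5 ('b'): repeat (last at 3), move window start to 4
  Position 5 ('b'): window [4,5] length 2
  Position 6 ('a'): repeat (last at 4), move window start to 5
  Position 6 ('a'): window [5,6] length 2
  Position 7 ('b'): repeat (last at 5), move window start to 6
  Position 7 ('b'): window [6,7] length 2
  Position 8 ('f'): window [6,8] length 3
  Position 9 ('b'): repeat (last at 7), move window start to 8
  Position 9 ('b'): window [8,9] length 2
  Position 10 ('c'): window [8,10] length 3
Longest substring with no repeats: "afgb" with length 4

4


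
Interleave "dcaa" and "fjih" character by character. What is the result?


Interleaving "dcaa" and "fjih":
  Position 0: 'd' from first, 'f' from second => "df"
  Position 1: 'c' from first, 'j' from second => "cj"
  Position 2: 'a' from first, 'i' from second => "ai"
  Position 3: 'a' from first, 'h' from second => "ah"
Result: dfcjaiah

dfcjaiah


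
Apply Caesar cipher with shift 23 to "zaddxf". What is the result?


Caesar cipher: shift "zaddxf" by 23
  'z' (pos 25) + 23 = pos 22 = 'w'
  'a' (pos 0) + 23 = pos 23 = 'x'
  'd' (pos 3) + 23 = pos 0 = 'a'
  'd' (pos 3) + 23 = pos 0 = 'a'
  'x' (pos 23) + 23 = pos 20 = 'u'
  'f' (pos 5) + 23 = pos 2 = 'c'
Result: wxaauc

wxaauc


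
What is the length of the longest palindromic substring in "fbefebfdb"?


Input: "fbefebfdb"
Checking substrings for palindromes:
  [0:7] "fbefebf" (len 7) => palindrome
  [1:6] "befeb" (len 5) => palindrome
  [2:5] "efe" (len 3) => palindrome
Longest palindromic substring: "fbefebf" with length 7

7


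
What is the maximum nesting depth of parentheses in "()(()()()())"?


Input: "()(()()()())"
Tracking depth:
  Position 0 '(': depth becomes 1
  Position 1 ')': depth becomes 0
  Position 2 '(': depth becomes 1
  Position 3 '(': depth becomes 2
  Position 4 ')': depth becomes 1
  Position 5 '(': depth becomes 2
  Position 6 ')': depth becomes 1
  Position 7 '(': depth becomes 2
  Position 8 ')': depth becomes 1
  Position 9 '(': depth becomes 2
  Position 10 ')': depth becomes 1
  Position 11 ')': depth becomes 0
Maximum depth reached: 2

2


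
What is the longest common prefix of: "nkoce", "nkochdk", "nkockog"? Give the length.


Words: nkoce, nkochdk, nkockog
  Position 0: all 'n' => match
  Position 1: all 'k' => match
  Position 2: all 'o' => match
  Position 3: all 'c' => match
  Position 4: ('e', 'h', 'k') => mismatch, stop
LCP = "nkoc" (length 4)

4


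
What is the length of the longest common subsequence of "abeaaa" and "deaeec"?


LCS of "abeaaa" and "deaeec"
DP table:
           d    e    a    e    e    c
      0    0    0    0    0    0    0
  a   0    0    0    1    1    1    1
  b   0    0    0    1    1    1    1
  e   0    0    1    1    2    2    2
  a   0    0    1    2    2    2    2
  a   0    0    1    2    2    2    2
  a   0    0    1    2    2    2    2
LCS length = dp[6][6] = 2

2


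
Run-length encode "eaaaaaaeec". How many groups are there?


Input: eaaaaaaeec
Scanning for consecutive runs:
  Group 1: 'e' x 1 (positions 0-0)
  Group 2: 'a' x 6 (positions 1-6)
  Group 3: 'e' x 2 (positions 7-8)
  Group 4: 'c' x 1 (positions 9-9)
Total groups: 4

4


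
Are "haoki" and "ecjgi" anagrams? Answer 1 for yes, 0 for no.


Strings: "haoki", "ecjgi"
Sorted first:  ahiko
Sorted second: cegij
Differ at position 0: 'a' vs 'c' => not anagrams

0


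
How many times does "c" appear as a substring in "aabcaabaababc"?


Searching for "c" in "aabcaabaababc"
Scanning each position:
  Position 0: "a" => no
  Position 1: "a" => no
  Position 2: "b" => no
  Position 3: "c" => MATCH
  Position 4: "a" => no
  Position 5: "a" => no
  Position 6: "b" => no
  Position 7: "a" => no
  Position 8: "a" => no
  Position 9: "b" => no
  Position 10: "a" => no
  Position 11: "b" => no
  Position 12: "c" => MATCH
Total occurrences: 2

2


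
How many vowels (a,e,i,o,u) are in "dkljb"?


Input: dkljb
Checking each character:
  'd' at position 0: consonant
  'k' at position 1: consonant
  'l' at position 2: consonant
  'j' at position 3: consonant
  'b' at position 4: consonant
Total vowels: 0

0


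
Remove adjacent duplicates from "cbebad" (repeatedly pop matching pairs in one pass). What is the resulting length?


Input: cbebad
Stack-based adjacent duplicate removal:
  Read 'c': push. Stack: c
  Read 'b': push. Stack: cb
  Read 'e': push. Stack: cbe
  Read 'b': push. Stack: cbeb
  Read 'a': push. Stack: cbeba
  Read 'd': push. Stack: cbebad
Final stack: "cbebad" (length 6)

6


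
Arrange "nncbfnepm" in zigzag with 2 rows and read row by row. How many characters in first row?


Zigzag "nncbfnepm" into 2 rows:
Placing characters:
  'n' => row 0
  'n' => row 1
  'c' => row 0
  'b' => row 1
  'f' => row 0
  'n' => row 1
  'e' => row 0
  'p' => row 1
  'm' => row 0
Rows:
  Row 0: "ncfem"
  Row 1: "nbnp"
First row length: 5

5


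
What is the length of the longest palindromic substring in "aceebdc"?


Input: "aceebdc"
Checking substrings for palindromes:
  [2:4] "ee" (len 2) => palindrome
Longest palindromic substring: "ee" with length 2

2


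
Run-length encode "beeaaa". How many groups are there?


Input: beeaaa
Scanning for consecutive runs:
  Group 1: 'b' x 1 (positions 0-0)
  Group 2: 'e' x 2 (positions 1-2)
  Group 3: 'a' x 3 (positions 3-5)
Total groups: 3

3


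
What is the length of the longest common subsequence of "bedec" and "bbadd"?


LCS of "bedec" and "bbadd"
DP table:
           b    b    a    d    d
      0    0    0    0    0    0
  b   0    1    1    1    1    1
  e   0    1    1    1    1    1
  d   0    1    1    1    2    2
  e   0    1    1    1    2    2
  c   0    1    1    1    2    2
LCS length = dp[5][5] = 2

2


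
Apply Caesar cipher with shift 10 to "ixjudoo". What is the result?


Caesar cipher: shift "ixjudoo" by 10
  'i' (pos 8) + 10 = pos 18 = 's'
  'x' (pos 23) + 10 = pos 7 = 'h'
  'j' (pos 9) + 10 = pos 19 = 't'
  'u' (pos 20) + 10 = pos 4 = 'e'
  'd' (pos 3) + 10 = pos 13 = 'n'
  'o' (pos 14) + 10 = pos 24 = 'y'
  'o' (pos 14) + 10 = pos 24 = 'y'
Result: shtenyy

shtenyy


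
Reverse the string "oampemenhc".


Input: oampemenhc
Reading characters right to left:
  Position 9: 'c'
  Position 8: 'h'
  Position 7: 'n'
  Position 6: 'e'
  Position 5: 'm'
  Position 4: 'e'
  Position 3: 'p'
  Position 2: 'm'
  Position 1: 'a'
  Position 0: 'o'
Reversed: chnemepmao

chnemepmao


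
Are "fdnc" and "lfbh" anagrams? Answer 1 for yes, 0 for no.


Strings: "fdnc", "lfbh"
Sorted first:  cdfn
Sorted second: bfhl
Differ at position 0: 'c' vs 'b' => not anagrams

0


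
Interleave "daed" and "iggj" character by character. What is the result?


Interleaving "daed" and "iggj":
  Position 0: 'd' from first, 'i' from second => "di"
  Position 1: 'a' from first, 'g' from second => "ag"
  Position 2: 'e' from first, 'g' from second => "eg"
  Position 3: 'd' from first, 'j' from second => "dj"
Result: diagegdj

diagegdj


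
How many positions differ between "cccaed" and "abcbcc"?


Comparing "cccaed" and "abcbcc" position by position:
  Position 0: 'c' vs 'a' => DIFFER
  Position 1: 'c' vs 'b' => DIFFER
  Position 2: 'c' vs 'c' => same
  Position 3: 'a' vs 'b' => DIFFER
  Position 4: 'e' vs 'c' => DIFFER
  Position 5: 'd' vs 'c' => DIFFER
Positions that differ: 5

5


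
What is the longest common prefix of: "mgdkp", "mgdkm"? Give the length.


Words: mgdkp, mgdkm
  Position 0: all 'm' => match
  Position 1: all 'g' => match
  Position 2: all 'd' => match
  Position 3: all 'k' => match
  Position 4: ('p', 'm') => mismatch, stop
LCP = "mgdk" (length 4)

4


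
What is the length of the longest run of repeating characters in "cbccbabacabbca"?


Input: "cbccbabacabbca"
Scanning for longest run:
  Position 1 ('b'): new char, reset run to 1
  Position 2 ('c'): new char, reset run to 1
  Position 3 ('c'): continues run of 'c', length=2
  Position 4 ('b'): new char, reset run to 1
  Position 5 ('a'): new char, reset run to 1
  Position 6 ('b'): new char, reset run to 1
  Position 7 ('a'): new char, reset run to 1
  Position 8 ('c'): new char, reset run to 1
  Position 9 ('a'): new char, reset run to 1
  Position 10 ('b'): new char, reset run to 1
  Position 11 ('b'): continues run of 'b', length=2
  Position 12 ('c'): new char, reset run to 1
  Position 13 ('a'): new char, reset run to 1
Longest run: 'c' with length 2

2


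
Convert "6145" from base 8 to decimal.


Input: "6145" in base 8
Positional expansion:
  Digit '6' (value 6) x 8^3 = 3072
  Digit '1' (value 1) x 8^2 = 64
  Digit '4' (value 4) x 8^1 = 32
  Digit '5' (value 5) x 8^0 = 5
Sum = 3173

3173


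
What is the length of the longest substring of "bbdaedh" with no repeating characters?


Input: "bbdaedh"
Sliding window (track last position of each char):
  Position 0 ('b'): window [0,0] length 1 -- new best
  Position 1 ('b'): repeat (last at 0), move window start to 1
  Position 1 ('b'): window [1,1] length 1
  Position 2 ('d'): window [1,2] length 2 -- new best
  Position 3 ('a'): window [1,3] length 3 -- new best
  Position 4 ('e'): window [1,4] length 4 -- new best
  Position 5 ('d'): repeat (last at 2), move window start to 3
  Position 5 ('d'): window [3,5] length 3
  Position 6 ('h'): window [3,6] length 4
Longest substring with no repeats: "bdae" with length 4

4


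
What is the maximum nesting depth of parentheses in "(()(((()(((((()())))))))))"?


Input: "(()(((()(((((()())))))))))"
Tracking depth:
  Position 0 '(': depth becomes 1
  Position 1 '(': depth becomes 2
  Position 2 ')': depth becomes 1
  Position 3 '(': depth becomes 2
  Position 4 '(': depth becomes 3
  Position 5 '(': depth becomes 4
  Position 6 '(': depth becomes 5
  Position 7 ')': depth becomes 4
  Position 8 '(': depth becomes 5
  Position 9 '(': depth becomes 6
  Position 10 '(': depth becomes 7
  Position 11 '(': depth becomes 8
  Position 12 '(': depth becomes 9
  Position 13 '(': depth becomes 10
  Position 14 ')': depth becomes 9
  Position 15 '(': depth becomes 10
  Position 16 ')': depth becomes 9
  Position 17 ')': depth becomes 8
  Position 18 ')': depth becomes 7
  Position 19 ')': depth becomes 6
  Position 20 ')': depth becomes 5
  Position 21 ')': depth becomes 4
  Position 22 ')': depth becomes 3
  Position 23 ')': depth becomes 2
  Position 24 ')': depth becomes 1
  Position 25 ')': depth becomes 0
Maximum depth reached: 10

10


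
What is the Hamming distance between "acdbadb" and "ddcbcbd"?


Comparing "acdbadb" and "ddcbcbd" position by position:
  Position 0: 'a' vs 'd' => differ
  Position 1: 'c' vs 'd' => differ
  Position 2: 'd' vs 'c' => differ
  Position 3: 'b' vs 'b' => same
  Position 4: 'a' vs 'c' => differ
  Position 5: 'd' vs 'b' => differ
  Position 6: 'b' vs 'd' => differ
Total differences (Hamming distance): 6

6


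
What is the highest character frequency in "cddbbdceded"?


Input: cddbbdceded
Character counts:
  'b': 2
  'c': 2
  'd': 5
  'e': 2
Maximum frequency: 5

5


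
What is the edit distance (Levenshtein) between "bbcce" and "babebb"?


Computing edit distance: "bbcce" -> "babebb"
DP table:
           b    a    b    e    b    b
      0    1    2    3    4    5    6
  b   1    0    1    2    3    4    5
  b   2    1    1    1    2    3    4
  c   3    2    2    2    2    3    4
  c   4    3    3    3    3    3    4
  e   5    4    4    4    3    4    4
Edit distance = dp[5][6] = 4

4


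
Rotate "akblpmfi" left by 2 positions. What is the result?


Input: "akblpmfi", rotate left by 2
First 2 characters: "ak"
Remaining characters: "blpmfi"
Concatenate remaining + first: "blpmfi" + "ak" = "blpmfiak"

blpmfiak


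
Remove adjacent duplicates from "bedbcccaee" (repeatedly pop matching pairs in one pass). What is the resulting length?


Input: bedbcccaee
Stack-based adjacent duplicate removal:
  Read 'b': push. Stack: b
  Read 'e': push. Stack: be
  Read 'd': push. Stack: bed
  Read 'b': push. Stack: bedb
  Read 'c': push. Stack: bedbc
  Read 'c': matches stack top 'c' => pop. Stack: bedb
  Read 'c': push. Stack: bedbc
  Read 'a': push. Stack: bedbca
  Read 'e': push. Stack: bedbcae
  Read 'e': matches stack top 'e' => pop. Stack: bedbca
Final stack: "bedbca" (length 6)

6


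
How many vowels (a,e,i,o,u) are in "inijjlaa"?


Input: inijjlaa
Checking each character:
  'i' at position 0: vowel (running total: 1)
  'n' at position 1: consonant
  'i' at position 2: vowel (running total: 2)
  'j' at position 3: consonant
  'j' at position 4: consonant
  'l' at position 5: consonant
  'a' at position 6: vowel (running total: 3)
  'a' at position 7: vowel (running total: 4)
Total vowels: 4

4


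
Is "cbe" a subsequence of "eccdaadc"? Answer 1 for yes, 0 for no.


Check if "cbe" is a subsequence of "eccdaadc"
Greedy scan:
  Position 0 ('e'): no match needed
  Position 1 ('c'): matches sub[0] = 'c'
  Position 2 ('c'): no match needed
  Position 3 ('d'): no match needed
  Position 4 ('a'): no match needed
  Position 5 ('a'): no match needed
  Position 6 ('d'): no match needed
  Position 7 ('c'): no match needed
Only matched 1/3 characters => not a subsequence

0


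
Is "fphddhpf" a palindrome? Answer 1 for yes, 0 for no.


Input: fphddhpf
Reversed: fphddhpf
  Compare pos 0 ('f') with pos 7 ('f'): match
  Compare pos 1 ('p') with pos 6 ('p'): match
  Compare pos 2 ('h') with pos 5 ('h'): match
  Compare pos 3 ('d') with pos 4 ('d'): match
Result: palindrome

1


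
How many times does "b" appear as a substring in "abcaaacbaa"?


Searching for "b" in "abcaaacbaa"
Scanning each position:
  Position 0: "a" => no
  Position 1: "b" => MATCH
  Position 2: "c" => no
  Position 3: "a" => no
  Position 4: "a" => no
  Position 5: "a" => no
  Position 6: "c" => no
  Position 7: "b" => MATCH
  Position 8: "a" => no
  Position 9: "a" => no
Total occurrences: 2

2
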